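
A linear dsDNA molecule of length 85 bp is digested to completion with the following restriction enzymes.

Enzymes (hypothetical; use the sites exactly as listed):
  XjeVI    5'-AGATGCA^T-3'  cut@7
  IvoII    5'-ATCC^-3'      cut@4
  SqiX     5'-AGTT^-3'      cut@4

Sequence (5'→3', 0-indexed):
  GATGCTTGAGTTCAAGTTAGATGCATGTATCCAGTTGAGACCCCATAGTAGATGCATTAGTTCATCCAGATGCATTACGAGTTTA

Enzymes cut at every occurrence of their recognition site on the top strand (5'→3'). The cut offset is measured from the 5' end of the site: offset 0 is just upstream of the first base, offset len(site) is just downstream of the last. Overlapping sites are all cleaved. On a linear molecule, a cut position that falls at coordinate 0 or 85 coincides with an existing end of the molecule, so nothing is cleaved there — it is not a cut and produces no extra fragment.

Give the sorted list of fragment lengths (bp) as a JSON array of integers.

[2,4,5,6,6,7,7,7,9,12,20]

Per-enzyme occurrences:
  XjeVI AGATGCAT/7: at [18, 49, 67] ⇒ [25, 56, 74]
  IvoII ATCC/4: at [28, 63] ⇒ [32, 67]
  SqiX AGTT/4: at [8, 14, 32, 58, 79] ⇒ [12, 18, 36, 62, 83]

All cut coordinates (distinct, sorted): [12, 18, 25, 32, 36, 56, 62, 67, 74, 83]

Fragment lengths:
  [0,12): 12 bp
  [12,18): 6 bp
  [18,25): 7 bp
  [25,32): 7 bp
  [32,36): 4 bp
  [36,56): 20 bp
  [56,62): 6 bp
  [62,67): 5 bp
  [67,74): 7 bp
  [74,83): 9 bp
  [83,85): 2 bp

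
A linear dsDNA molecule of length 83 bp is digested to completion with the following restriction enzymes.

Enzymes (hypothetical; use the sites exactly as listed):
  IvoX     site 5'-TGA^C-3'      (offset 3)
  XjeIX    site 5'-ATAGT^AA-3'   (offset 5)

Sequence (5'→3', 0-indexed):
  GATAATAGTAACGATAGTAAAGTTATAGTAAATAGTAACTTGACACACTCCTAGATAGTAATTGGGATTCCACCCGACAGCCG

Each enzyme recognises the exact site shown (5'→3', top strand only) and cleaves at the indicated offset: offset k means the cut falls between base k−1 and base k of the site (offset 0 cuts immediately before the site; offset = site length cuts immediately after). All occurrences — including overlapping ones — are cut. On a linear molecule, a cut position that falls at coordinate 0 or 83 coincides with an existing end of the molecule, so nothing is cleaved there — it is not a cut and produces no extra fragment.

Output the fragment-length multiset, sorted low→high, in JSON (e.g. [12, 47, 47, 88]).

[7,7,9,9,11,16,24]

Site scan:
  IvoX (TGAC, off=3): starts [40] → cuts [43]
  XjeIX (ATAGTAA, off=5): starts [4, 13, 24, 31, 54] → cuts [9, 18, 29, 36, 59]

Pooled cuts: [9, 18, 29, 36, 43, 59]

Fragment lengths:
  [0,9): 9 bp
  [9,18): 9 bp
  [18,29): 11 bp
  [29,36): 7 bp
  [36,43): 7 bp
  [43,59): 16 bp
  [59,83): 24 bp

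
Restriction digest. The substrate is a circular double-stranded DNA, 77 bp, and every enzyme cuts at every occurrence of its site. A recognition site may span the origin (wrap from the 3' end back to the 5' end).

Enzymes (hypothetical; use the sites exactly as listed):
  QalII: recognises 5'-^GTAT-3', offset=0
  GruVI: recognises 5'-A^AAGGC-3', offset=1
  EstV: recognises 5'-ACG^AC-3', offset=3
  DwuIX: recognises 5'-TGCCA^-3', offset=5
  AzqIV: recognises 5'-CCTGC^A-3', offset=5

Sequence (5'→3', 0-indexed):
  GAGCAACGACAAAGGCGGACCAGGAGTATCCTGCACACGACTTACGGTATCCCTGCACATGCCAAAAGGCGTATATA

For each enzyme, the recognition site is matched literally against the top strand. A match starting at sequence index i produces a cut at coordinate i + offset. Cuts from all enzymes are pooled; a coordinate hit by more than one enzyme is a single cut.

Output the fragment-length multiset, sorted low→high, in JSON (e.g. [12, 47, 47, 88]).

[1,3,5,5,7,8,9,10,14,15]

Site scan:
  QalII GTAT/0: at [25, 46, 70] ⇒ [25, 46, 70]
  GruVI AAAGGC/1: at [10, 64] ⇒ [11, 65]
  EstV ACGAC/3: at [5, 36] ⇒ [8, 39]
  DwuIX TGCCA/5: at [59] ⇒ [64]
  AzqIV CCTGCA/5: at [29, 51] ⇒ [34, 56]

Pooled cuts: [8, 11, 25, 34, 39, 46, 56, 64, 65, 70]

Fragments:
  8→11: 3 bp
  11→25: 14 bp
  25→34: 9 bp
  34→39: 5 bp
  39→46: 7 bp
  46→56: 10 bp
  56→64: 8 bp
  64→65: 1 bp
  65→70: 5 bp
  70→8 (wrap): 77-70+8 = 15 bp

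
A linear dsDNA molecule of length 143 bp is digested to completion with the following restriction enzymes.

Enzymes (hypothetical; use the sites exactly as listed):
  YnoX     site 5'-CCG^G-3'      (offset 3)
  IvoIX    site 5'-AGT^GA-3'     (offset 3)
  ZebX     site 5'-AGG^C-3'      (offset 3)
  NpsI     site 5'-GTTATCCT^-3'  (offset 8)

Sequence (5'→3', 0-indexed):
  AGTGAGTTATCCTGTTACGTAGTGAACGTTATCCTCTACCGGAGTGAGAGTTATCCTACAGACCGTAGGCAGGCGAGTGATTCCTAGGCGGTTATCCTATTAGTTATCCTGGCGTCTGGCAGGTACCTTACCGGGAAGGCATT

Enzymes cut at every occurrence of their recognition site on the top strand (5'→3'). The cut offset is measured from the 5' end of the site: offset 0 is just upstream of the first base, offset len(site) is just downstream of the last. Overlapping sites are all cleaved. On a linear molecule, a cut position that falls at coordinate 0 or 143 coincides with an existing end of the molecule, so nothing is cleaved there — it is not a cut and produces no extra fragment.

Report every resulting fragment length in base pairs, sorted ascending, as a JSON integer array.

[3,4,4,4,5,6,6,10,10,10,10,12,12,12,12,23]

Per-enzyme occurrences:
  YnoX CCGG/3: at [38, 130] ⇒ [41, 133]
  IvoIX AGTGA/3: at [0, 20, 42, 75] ⇒ [3, 23, 45, 78]
  ZebX AGGC/3: at [66, 70, 85, 136] ⇒ [69, 73, 88, 139]
  NpsI GTTATCCT/8: at [5, 27, 49, 90, 102] ⇒ [13, 35, 57, 98, 110]

Pooled cuts: [3, 13, 23, 35, 41, 45, 57, 69, 73, 78, 88, 98, 110, 133, 139]

Fragments:
  [0,3): 3 bp
  [3,13): 10 bp
  [13,23): 10 bp
  [23,35): 12 bp
  [35,41): 6 bp
  [41,45): 4 bp
  [45,57): 12 bp
  [57,69): 12 bp
  [69,73): 4 bp
  [73,78): 5 bp
  [78,88): 10 bp
  [88,98): 10 bp
  [98,110): 12 bp
  [110,133): 23 bp
  [133,139): 6 bp
  [139,143): 4 bp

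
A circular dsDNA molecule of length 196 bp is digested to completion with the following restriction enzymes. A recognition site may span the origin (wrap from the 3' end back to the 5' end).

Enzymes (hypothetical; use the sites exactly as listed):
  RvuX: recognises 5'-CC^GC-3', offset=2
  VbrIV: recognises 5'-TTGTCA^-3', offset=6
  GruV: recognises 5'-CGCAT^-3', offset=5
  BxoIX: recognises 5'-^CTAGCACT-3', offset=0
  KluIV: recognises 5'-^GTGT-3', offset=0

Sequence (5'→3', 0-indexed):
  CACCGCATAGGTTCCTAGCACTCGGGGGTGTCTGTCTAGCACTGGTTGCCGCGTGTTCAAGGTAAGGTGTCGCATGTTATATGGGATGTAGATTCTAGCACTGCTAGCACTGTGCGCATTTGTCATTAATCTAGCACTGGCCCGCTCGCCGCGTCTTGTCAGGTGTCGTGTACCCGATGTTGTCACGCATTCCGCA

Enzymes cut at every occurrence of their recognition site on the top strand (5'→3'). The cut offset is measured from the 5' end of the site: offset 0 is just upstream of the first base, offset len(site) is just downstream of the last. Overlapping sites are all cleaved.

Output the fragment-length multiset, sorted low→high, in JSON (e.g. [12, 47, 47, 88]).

[1,2,3,4,5,5,5,6,6,7,7,8,9,9,11,13,13,14,15,16,18,19]

Per-enzyme occurrences:
  RvuX CCGC/2: at [2, 48, 141, 148, 191] ⇒ [4, 50, 143, 150, 193]
  VbrIV TTGTCA/6: at [119, 155, 179] ⇒ [125, 161, 185]
  GruV CGCAT/5: at [3, 70, 114, 185] ⇒ [8, 75, 119, 190]
  BxoIX CTAGCACT/0: at [14, 35, 94, 103, 130] ⇒ [14, 35, 94, 103, 130]
  KluIV GTGT/0: at [27, 52, 66, 162, 167] ⇒ [27, 52, 66, 162, 167]

Pooled cuts: [4, 8, 14, 27, 35, 50, 52, 66, 75, 94, 103, 119, 125, 130, 143, 150, 161, 162, 167, 185, 190, 193]

Fragments:
  4→8: 4 bp
  8→14: 6 bp
  14→27: 13 bp
  27→35: 8 bp
  35→50: 15 bp
  50→52: 2 bp
  52→66: 14 bp
  66→75: 9 bp
  75→94: 19 bp
  94→103: 9 bp
  103→119: 16 bp
  119→125: 6 bp
  125→130: 5 bp
  130→143: 13 bp
  143→150: 7 bp
  150→161: 11 bp
  161→162: 1 bp
  162→167: 5 bp
  167→185: 18 bp
  185→190: 5 bp
  190→193: 3 bp
  193→4 (wrap): 196-193+4 = 7 bp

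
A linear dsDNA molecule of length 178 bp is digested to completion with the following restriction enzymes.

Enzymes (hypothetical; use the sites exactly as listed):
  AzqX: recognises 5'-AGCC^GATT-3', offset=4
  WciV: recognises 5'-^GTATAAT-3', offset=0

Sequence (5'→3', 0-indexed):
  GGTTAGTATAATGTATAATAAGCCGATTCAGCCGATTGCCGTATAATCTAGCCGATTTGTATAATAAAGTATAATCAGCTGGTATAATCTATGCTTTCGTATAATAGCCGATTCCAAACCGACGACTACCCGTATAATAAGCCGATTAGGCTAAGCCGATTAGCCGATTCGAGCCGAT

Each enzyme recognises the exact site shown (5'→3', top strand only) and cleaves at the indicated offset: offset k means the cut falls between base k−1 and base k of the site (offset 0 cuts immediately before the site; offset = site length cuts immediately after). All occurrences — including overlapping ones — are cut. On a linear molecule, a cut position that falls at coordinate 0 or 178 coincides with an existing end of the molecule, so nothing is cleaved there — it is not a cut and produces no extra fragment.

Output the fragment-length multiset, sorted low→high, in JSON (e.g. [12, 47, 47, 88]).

[5,5,7,7,8,9,10,11,12,12,13,13,13,14,17,22]

Scan for sites:
  AzqX (AGCCGATT, off=4): starts [20, 29, 49, 105, 139, 153, 161] → cuts [24, 33, 53, 109, 143, 157, 165]
  WciV (GTATAAT, off=0): starts [5, 12, 40, 58, 68, 81, 98, 131] → cuts [5, 12, 40, 58, 68, 81, 98, 131]

All cut coordinates (distinct, sorted): [5, 12, 24, 33, 40, 53, 58, 68, 81, 98, 109, 131, 143, 157, 165]

Fragments:
  [0,5): 5 bp
  [5,12): 7 bp
  [12,24): 12 bp
  [24,33): 9 bp
  [33,40): 7 bp
  [40,53): 13 bp
  [53,58): 5 bp
  [58,68): 10 bp
  [68,81): 13 bp
  [81,98): 17 bp
  [98,109): 11 bp
  [109,131): 22 bp
  [131,143): 12 bp
  [143,157): 14 bp
  [157,165): 8 bp
  [165,178): 13 bp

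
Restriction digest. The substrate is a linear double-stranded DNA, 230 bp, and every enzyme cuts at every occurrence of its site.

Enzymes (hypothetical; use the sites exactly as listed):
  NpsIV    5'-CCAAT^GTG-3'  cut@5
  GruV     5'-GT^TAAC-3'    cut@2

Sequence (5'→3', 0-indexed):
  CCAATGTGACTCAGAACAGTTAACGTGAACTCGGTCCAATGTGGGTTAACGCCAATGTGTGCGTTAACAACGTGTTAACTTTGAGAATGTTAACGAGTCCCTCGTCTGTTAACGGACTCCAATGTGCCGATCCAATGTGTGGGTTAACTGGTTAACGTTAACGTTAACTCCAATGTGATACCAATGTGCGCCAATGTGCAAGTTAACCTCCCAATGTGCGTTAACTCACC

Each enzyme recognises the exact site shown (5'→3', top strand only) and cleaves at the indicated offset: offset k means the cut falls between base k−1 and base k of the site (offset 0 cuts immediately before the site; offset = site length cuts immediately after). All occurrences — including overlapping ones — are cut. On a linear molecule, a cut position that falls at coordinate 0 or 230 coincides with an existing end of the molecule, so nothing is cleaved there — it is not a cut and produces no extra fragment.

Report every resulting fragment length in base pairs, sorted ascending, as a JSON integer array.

[5,6,6,6,6,8,8,8,8,9,10,10,10,11,11,12,13,14,15,15,19,20]

Per-enzyme occurrences:
  NpsIV CCAATGTG/5: at [0, 35, 51, 118, 131, 169, 180, 190, 210] ⇒ [5, 40, 56, 123, 136, 174, 185, 195, 215]
  GruV GTTAAC/2: at [18, 44, 62, 73, 88, 107, 142, 150, 156, 162, 201, 219] ⇒ [20, 46, 64, 75, 90, 109, 144, 152, 158, 164, 203, 221]

Pooled cuts: [5, 20, 40, 46, 56, 64, 75, 90, 109, 123, 136, 144, 152, 158, 164, 174, 185, 195, 203, 215, 221]

Fragment lengths:
  [0,5): 5 bp
  [5,20): 15 bp
  [20,40): 20 bp
  [40,46): 6 bp
  [46,56): 10 bp
  [56,64): 8 bp
  [64,75): 11 bp
  [75,90): 15 bp
  [90,109): 19 bp
  [109,123): 14 bp
  [123,136): 13 bp
  [136,144): 8 bp
  [144,152): 8 bp
  [152,158): 6 bp
  [158,164): 6 bp
  [164,174): 10 bp
  [174,185): 11 bp
  [185,195): 10 bp
  [195,203): 8 bp
  [203,215): 12 bp
  [215,221): 6 bp
  [221,230): 9 bp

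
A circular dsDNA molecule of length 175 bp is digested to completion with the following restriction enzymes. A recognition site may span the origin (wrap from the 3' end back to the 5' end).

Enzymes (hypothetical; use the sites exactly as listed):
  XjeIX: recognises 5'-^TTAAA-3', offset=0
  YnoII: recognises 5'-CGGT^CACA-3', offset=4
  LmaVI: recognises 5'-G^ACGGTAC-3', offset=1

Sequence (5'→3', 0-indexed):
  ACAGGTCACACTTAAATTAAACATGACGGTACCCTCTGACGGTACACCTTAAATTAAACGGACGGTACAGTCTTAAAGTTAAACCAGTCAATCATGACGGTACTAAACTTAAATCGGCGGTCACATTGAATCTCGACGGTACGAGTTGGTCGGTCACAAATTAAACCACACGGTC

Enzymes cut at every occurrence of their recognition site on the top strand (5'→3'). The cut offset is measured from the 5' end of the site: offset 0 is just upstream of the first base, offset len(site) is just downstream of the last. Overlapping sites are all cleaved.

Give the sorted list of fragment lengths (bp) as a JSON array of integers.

[5,5,6,6,8,9,10,11,12,12,13,13,14,14,18,19]

Per-enzyme occurrences:
  XjeIX TTAAA/0: at [11, 16, 48, 53, 72, 78, 108, 160] ⇒ [11, 16, 48, 53, 72, 78, 108, 160]
  YnoII CGGTCACA/4: at [117, 150, 170] ⇒ [121, 154, 174]
  LmaVI GACGGTAC/1: at [24, 37, 60, 95, 134] ⇒ [25, 38, 61, 96, 135]

All cut coordinates (distinct, sorted): [11, 16, 25, 38, 48, 53, 61, 72, 78, 96, 108, 121, 135, 154, 160, 174]

Fragments:
  11→16: 5 bp
  16→25: 9 bp
  25→38: 13 bp
  38→48: 10 bp
  48→53: 5 bp
  53→61: 8 bp
  61→72: 11 bp
  72→78: 6 bp
  78→96: 18 bp
  96→108: 12 bp
  108→121: 13 bp
  121→135: 14 bp
  135→154: 19 bp
  154→160: 6 bp
  160→174: 14 bp
  174→11 (wrap): 175-174+11 = 12 bp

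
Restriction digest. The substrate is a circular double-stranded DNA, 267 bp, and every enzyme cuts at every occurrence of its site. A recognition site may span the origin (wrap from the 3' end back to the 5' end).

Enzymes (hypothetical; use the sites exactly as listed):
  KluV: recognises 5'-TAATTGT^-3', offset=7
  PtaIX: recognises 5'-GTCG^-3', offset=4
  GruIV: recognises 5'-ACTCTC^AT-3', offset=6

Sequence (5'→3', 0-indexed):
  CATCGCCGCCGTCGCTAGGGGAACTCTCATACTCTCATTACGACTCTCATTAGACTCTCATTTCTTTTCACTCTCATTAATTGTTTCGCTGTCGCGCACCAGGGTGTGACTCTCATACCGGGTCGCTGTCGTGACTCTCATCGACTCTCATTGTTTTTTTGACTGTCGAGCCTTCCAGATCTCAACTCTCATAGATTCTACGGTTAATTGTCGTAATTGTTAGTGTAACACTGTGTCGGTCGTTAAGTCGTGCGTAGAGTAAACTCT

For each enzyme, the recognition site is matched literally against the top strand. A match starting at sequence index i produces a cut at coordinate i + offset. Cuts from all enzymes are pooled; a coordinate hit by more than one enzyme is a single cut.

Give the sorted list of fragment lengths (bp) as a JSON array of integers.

Per-enzyme occurrences:
  KluV TAATTGT/7: at [77, 204, 213] ⇒ [84, 211, 220]
  PtaIX GTCG/4: at [10, 90, 121, 127, 164, 209, 234, 238, 246] ⇒ [14, 94, 125, 131, 168, 213, 238, 242, 250]
  GruIV ACTCTCAT/6: at [22, 30, 42, 53, 69, 108, 133, 143, 184, 262] ⇒ [1, 28, 36, 48, 59, 75, 114, 139, 149, 190]

Pooled cuts: [1, 14, 28, 36, 48, 59, 75, 84, 94, 114, 125, 131, 139, 149, 168, 190, 211, 213, 220, 238, 242, 250]

Fragments:
  1→14: 13 bp
  14→28: 14 bp
  28→36: 8 bp
  36→48: 12 bp
  48→59: 11 bp
  59→75: 16 bp
  75→84: 9 bp
  84→94: 10 bp
  94→114: 20 bp
  114→125: 11 bp
  125→131: 6 bp
  131→139: 8 bp
  139→149: 10 bp
  149→168: 19 bp
  168→190: 22 bp
  190→211: 21 bp
  211→213: 2 bp
  213→220: 7 bp
  220→238: 18 bp
  238→242: 4 bp
  242→250: 8 bp
  250→1 (wrap): 267-250+1 = 18 bp

[2,4,6,7,8,8,8,9,10,10,11,11,12,13,14,16,18,18,19,20,21,22]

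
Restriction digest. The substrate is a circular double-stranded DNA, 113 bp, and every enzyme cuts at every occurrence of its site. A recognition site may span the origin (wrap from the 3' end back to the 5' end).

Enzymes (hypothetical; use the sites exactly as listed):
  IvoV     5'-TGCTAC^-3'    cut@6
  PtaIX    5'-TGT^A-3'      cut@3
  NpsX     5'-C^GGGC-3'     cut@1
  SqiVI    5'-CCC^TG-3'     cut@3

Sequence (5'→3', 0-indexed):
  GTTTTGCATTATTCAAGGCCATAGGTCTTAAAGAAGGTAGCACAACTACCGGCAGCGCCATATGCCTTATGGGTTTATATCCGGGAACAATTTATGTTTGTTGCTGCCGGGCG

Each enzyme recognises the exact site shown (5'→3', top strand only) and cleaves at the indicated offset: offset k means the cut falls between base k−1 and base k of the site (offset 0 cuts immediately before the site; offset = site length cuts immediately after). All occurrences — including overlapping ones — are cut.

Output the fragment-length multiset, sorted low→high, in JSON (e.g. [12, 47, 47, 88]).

[113]

Per-enzyme occurrences:
  IvoV (TGCTAC, off=6): no sites
  PtaIX (TGTA, off=3): no sites
  NpsX (CGGGC, off=1): starts [107] → cuts [108]
  SqiVI (CCCTG, off=3): no sites

All cut coordinates (distinct, sorted): [108]

Fragment lengths:
  108→108 (wrap): 113-108+108 = 113 bp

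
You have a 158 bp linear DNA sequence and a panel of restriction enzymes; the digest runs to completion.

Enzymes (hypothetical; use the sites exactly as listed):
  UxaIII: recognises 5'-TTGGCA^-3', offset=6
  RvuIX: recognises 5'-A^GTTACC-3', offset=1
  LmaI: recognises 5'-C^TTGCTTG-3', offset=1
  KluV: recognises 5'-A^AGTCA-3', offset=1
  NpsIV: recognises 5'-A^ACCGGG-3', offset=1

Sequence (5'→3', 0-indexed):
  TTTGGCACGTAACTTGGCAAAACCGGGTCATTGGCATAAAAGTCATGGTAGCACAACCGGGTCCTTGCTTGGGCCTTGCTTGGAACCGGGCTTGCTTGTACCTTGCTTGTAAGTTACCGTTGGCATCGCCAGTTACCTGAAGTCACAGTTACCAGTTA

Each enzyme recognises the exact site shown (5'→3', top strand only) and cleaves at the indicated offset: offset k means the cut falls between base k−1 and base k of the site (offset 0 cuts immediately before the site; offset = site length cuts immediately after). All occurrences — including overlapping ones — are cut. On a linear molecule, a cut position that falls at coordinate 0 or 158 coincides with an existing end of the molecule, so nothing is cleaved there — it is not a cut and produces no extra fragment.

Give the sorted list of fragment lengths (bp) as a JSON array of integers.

Scan for sites:
  UxaIII (TTGGCA, off=6): starts [1, 13, 30, 119] → cuts [7, 19, 36, 125]
  RvuIX (AGTTACC, off=1): starts [111, 130, 146] → cuts [112, 131, 147]
  LmaI (CTTGCTTG, off=1): starts [63, 74, 90, 101] → cuts [64, 75, 91, 102]
  KluV (AAGTCA, off=1): starts [39, 139] → cuts [40, 140]
  NpsIV (AACCGGG, off=1): starts [20, 54, 83] → cuts [21, 55, 84]

Pooled cuts: [7, 19, 21, 36, 40, 55, 64, 75, 84, 91, 102, 112, 125, 131, 140, 147]

Fragment lengths:
  [0,7): 7 bp
  [7,19): 12 bp
  [19,21): 2 bp
  [21,36): 15 bp
  [36,40): 4 bp
  [40,55): 15 bp
  [55,64): 9 bp
  [64,75): 11 bp
  [75,84): 9 bp
  [84,91): 7 bp
  [91,102): 11 bp
  [102,112): 10 bp
  [112,125): 13 bp
  [125,131): 6 bp
  [131,140): 9 bp
  [140,147): 7 bp
  [147,158): 11 bp

[2,4,6,7,7,7,9,9,9,10,11,11,11,12,13,15,15]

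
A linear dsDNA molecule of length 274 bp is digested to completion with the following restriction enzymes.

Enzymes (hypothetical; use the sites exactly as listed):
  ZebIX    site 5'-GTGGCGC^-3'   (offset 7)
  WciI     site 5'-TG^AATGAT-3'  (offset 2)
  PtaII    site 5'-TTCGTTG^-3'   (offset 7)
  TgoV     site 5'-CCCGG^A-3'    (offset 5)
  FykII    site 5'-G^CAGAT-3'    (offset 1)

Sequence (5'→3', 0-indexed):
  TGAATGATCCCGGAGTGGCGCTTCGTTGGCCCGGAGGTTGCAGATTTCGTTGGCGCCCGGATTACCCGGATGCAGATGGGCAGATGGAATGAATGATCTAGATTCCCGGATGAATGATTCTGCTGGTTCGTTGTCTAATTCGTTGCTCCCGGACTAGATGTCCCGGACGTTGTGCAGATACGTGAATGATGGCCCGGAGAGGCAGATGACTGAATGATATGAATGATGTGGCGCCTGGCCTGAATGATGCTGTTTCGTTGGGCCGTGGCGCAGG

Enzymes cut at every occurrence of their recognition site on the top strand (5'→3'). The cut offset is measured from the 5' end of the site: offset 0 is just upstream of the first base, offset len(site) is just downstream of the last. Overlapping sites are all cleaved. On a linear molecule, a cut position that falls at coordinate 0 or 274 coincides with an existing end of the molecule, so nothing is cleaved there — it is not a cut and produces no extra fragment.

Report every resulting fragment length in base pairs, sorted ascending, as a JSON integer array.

Site scan:
  ZebIX GTGGCGC/7: at [14, 227, 264] ⇒ [21, 234, 271]
  WciI TGAATGAT/2: at [0, 89, 110, 182, 210, 219, 240] ⇒ [2, 91, 112, 184, 212, 221, 242]
  PtaII TTCGTTG/7: at [21, 45, 126, 138, 253] ⇒ [28, 52, 133, 145, 260]
  TgoV CCCGGA/5: at [8, 29, 55, 64, 104, 147, 161, 192] ⇒ [13, 34, 60, 69, 109, 152, 166, 197]
  FykII GCAGAT/1: at [39, 71, 79, 173, 201] ⇒ [40, 72, 80, 174, 202]

Pooled cuts: [2, 13, 21, 28, 34, 40, 52, 60, 69, 72, 80, 91, 109, 112, 133, 145, 152, 166, 174, 184, 197, 202, 212, 221, 234, 242, 260, 271]

Fragment lengths:
  [0,2): 2 bp
  [2,13): 11 bp
  [13,21): 8 bp
  [21,28): 7 bp
  [28,34): 6 bp
  [34,40): 6 bp
  [40,52): 12 bp
  [52,60): 8 bp
  [60,69): 9 bp
  [69,72): 3 bp
  [72,80): 8 bp
  [80,91): 11 bp
  [91,109): 18 bp
  [109,112): 3 bp
  [112,133): 21 bp
  [133,145): 12 bp
  [145,152): 7 bp
  [152,166): 14 bp
  [166,174): 8 bp
  [174,184): 10 bp
  [184,197): 13 bp
  [197,202): 5 bp
  [202,212): 10 bp
  [212,221): 9 bp
  [221,234): 13 bp
  [234,242): 8 bp
  [242,260): 18 bp
  [260,271): 11 bp
  [271,274): 3 bp

[2,3,3,3,5,6,6,7,7,8,8,8,8,8,9,9,10,10,11,11,11,12,12,13,13,14,18,18,21]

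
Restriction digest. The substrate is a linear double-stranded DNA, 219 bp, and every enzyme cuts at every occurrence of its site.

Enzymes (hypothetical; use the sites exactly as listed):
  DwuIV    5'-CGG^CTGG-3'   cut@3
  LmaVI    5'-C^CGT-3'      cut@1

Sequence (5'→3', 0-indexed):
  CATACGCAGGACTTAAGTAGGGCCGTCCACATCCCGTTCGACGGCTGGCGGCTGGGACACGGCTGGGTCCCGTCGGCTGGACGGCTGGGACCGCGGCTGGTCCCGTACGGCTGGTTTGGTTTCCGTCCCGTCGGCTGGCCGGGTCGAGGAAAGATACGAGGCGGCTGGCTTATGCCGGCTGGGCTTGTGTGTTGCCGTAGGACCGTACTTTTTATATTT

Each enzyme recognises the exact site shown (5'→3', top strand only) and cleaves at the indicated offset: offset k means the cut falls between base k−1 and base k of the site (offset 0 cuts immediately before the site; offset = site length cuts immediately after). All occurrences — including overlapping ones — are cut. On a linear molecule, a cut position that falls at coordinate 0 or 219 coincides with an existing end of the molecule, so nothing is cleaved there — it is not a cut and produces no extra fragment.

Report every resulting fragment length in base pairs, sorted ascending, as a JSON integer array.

[5,6,6,7,7,7,8,8,8,10,11,11,12,13,14,16,17,23,30]

Site scan:
  DwuIV CGGCTGG/3: at [41, 48, 59, 73, 81, 93, 107, 131, 161, 175] ⇒ [44, 51, 62, 76, 84, 96, 110, 134, 164, 178]
  LmaVI CCGT/1: at [22, 33, 69, 102, 122, 127, 194, 202] ⇒ [23, 34, 70, 103, 123, 128, 195, 203]

Pooled cuts: [23, 34, 44, 51, 62, 70, 76, 84, 96, 103, 110, 123, 128, 134, 164, 178, 195, 203]

Fragments:
  [0,23): 23 bp
  [23,34): 11 bp
  [34,44): 10 bp
  [44,51): 7 bp
  [51,62): 11 bp
  [62,70): 8 bp
  [70,76): 6 bp
  [76,84): 8 bp
  [84,96): 12 bp
  [96,103): 7 bp
  [103,110): 7 bp
  [110,123): 13 bp
  [123,128): 5 bp
  [128,134): 6 bp
  [134,164): 30 bp
  [164,178): 14 bp
  [178,195): 17 bp
  [195,203): 8 bp
  [203,219): 16 bp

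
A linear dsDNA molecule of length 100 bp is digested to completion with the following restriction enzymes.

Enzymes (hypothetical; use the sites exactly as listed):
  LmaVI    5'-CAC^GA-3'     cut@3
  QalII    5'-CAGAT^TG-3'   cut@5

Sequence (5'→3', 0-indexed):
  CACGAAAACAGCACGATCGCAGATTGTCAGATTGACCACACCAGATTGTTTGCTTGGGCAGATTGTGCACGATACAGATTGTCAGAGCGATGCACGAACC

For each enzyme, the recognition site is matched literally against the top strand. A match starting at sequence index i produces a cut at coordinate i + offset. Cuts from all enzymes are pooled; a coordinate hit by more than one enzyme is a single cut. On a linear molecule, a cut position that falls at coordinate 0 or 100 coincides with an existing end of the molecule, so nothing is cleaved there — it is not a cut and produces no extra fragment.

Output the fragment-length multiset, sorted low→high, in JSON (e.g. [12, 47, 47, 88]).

Per-enzyme occurrences:
  LmaVI CACGA/3: at [0, 11, 67, 92] ⇒ [3, 14, 70, 95]
  QalII CAGATTG/5: at [19, 27, 41, 58, 74] ⇒ [24, 32, 46, 63, 79]

All cut coordinates (distinct, sorted): [3, 14, 24, 32, 46, 63, 70, 79, 95]

Fragment lengths:
  [0,3): 3 bp
  [3,14): 11 bp
  [14,24): 10 bp
  [24,32): 8 bp
  [32,46): 14 bp
  [46,63): 17 bp
  [63,70): 7 bp
  [70,79): 9 bp
  [79,95): 16 bp
  [95,100): 5 bp

[3,5,7,8,9,10,11,14,16,17]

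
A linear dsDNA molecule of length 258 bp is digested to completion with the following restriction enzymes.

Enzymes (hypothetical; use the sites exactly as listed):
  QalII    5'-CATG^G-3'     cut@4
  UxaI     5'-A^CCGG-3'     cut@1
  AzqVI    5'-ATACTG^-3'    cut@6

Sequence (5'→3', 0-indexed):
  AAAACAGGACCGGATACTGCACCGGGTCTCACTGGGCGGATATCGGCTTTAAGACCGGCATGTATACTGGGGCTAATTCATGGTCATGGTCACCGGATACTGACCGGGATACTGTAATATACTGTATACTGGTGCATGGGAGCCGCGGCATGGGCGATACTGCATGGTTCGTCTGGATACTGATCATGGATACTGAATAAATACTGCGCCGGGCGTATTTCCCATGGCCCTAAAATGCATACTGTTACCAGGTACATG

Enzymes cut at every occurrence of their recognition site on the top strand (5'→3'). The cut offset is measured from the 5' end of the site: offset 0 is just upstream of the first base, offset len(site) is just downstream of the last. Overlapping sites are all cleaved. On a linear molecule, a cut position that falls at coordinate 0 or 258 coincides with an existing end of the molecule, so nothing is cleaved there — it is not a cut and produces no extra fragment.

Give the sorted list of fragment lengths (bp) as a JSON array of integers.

[1,2,4,4,6,6,7,7,7,9,10,10,10,10,11,11,13,14,14,15,16,18,20,33]

Scan for sites:
  QalII CATGG/4: at [78, 84, 134, 148, 162, 184, 222] ⇒ [82, 88, 138, 152, 166, 188, 226]
  UxaI ACCGG/1: at [8, 20, 53, 91, 102] ⇒ [9, 21, 54, 92, 103]
  AzqVI ATACTG/6: at [13, 63, 96, 108, 118, 125, 156, 176, 189, 200, 238] ⇒ [19, 69, 102, 114, 124, 131, 162, 182, 195, 206, 244]

Pooled cuts: [9, 19, 21, 54, 69, 82, 88, 92, 102, 103, 114, 124, 131, 138, 152, 162, 166, 182, 188, 195, 206, 226, 244]

Fragments:
  [0,9): 9 bp
  [9,19): 10 bp
  [19,21): 2 bp
  [21,54): 33 bp
  [54,69): 15 bp
  [69,82): 13 bp
  [82,88): 6 bp
  [88,92): 4 bp
  [92,102): 10 bp
  [102,103): 1 bp
  [103,114): 11 bp
  [114,124): 10 bp
  [124,131): 7 bp
  [131,138): 7 bp
  [138,152): 14 bp
  [152,162): 10 bp
  [162,166): 4 bp
  [166,182): 16 bp
  [182,188): 6 bp
  [188,195): 7 bp
  [195,206): 11 bp
  [206,226): 20 bp
  [226,244): 18 bp
  [244,258): 14 bp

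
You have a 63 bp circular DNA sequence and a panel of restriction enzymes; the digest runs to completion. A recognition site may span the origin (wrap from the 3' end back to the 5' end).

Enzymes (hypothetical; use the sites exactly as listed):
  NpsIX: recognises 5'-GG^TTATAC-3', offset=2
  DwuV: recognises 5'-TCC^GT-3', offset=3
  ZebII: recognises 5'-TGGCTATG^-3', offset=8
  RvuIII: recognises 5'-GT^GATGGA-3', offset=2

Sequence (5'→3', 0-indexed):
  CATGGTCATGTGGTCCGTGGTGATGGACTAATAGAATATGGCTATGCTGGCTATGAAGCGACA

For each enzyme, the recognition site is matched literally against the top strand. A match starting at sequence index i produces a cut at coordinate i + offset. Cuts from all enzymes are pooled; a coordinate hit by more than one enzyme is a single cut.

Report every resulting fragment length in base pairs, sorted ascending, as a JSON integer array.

[5,9,24,25]

Scan for sites:
  NpsIX (GGTTATAC, off=2): no sites
  DwuV TCCGT/3: at [13] ⇒ [16]
  ZebII TGGCTATG/8: at [38, 47] ⇒ [46, 55]
  RvuIII GTGATGGA/2: at [19] ⇒ [21]

All cut coordinates (distinct, sorted): [16, 21, 46, 55]

Fragment lengths:
  16→21: 5 bp
  21→46: 25 bp
  46→55: 9 bp
  55→16 (wrap): 63-55+16 = 24 bp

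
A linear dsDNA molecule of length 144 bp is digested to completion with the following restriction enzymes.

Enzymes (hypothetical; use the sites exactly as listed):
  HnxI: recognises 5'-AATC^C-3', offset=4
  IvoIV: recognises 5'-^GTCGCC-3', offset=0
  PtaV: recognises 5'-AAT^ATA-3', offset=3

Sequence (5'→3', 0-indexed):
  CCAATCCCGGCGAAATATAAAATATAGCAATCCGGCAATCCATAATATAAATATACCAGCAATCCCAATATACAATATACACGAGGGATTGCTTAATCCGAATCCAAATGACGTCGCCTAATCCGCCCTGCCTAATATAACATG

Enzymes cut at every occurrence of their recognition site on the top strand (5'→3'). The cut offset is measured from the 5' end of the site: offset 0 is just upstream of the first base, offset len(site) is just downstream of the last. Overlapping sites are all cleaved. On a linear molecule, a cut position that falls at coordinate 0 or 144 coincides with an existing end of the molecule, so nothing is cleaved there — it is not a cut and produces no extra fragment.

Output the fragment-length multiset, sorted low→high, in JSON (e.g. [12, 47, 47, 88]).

Site scan:
  HnxI AATCC/4: at [2, 28, 36, 60, 94, 100, 119] ⇒ [6, 32, 40, 64, 98, 104, 123]
  IvoIV GTCGCC/0: at [112] ⇒ [112]
  PtaV AATATA/3: at [13, 20, 43, 49, 66, 73, 133] ⇒ [16, 23, 46, 52, 69, 76, 136]

Pooled cuts: [6, 16, 23, 32, 40, 46, 52, 64, 69, 76, 98, 104, 112, 123, 136]

Fragment lengths:
  [0,6): 6 bp
  [6,16): 10 bp
  [16,23): 7 bp
  [23,32): 9 bp
  [32,40): 8 bp
  [40,46): 6 bp
  [46,52): 6 bp
  [52,64): 12 bp
  [64,69): 5 bp
  [69,76): 7 bp
  [76,98): 22 bp
  [98,104): 6 bp
  [104,112): 8 bp
  [112,123): 11 bp
  [123,136): 13 bp
  [136,144): 8 bp

[5,6,6,6,6,7,7,8,8,8,9,10,11,12,13,22]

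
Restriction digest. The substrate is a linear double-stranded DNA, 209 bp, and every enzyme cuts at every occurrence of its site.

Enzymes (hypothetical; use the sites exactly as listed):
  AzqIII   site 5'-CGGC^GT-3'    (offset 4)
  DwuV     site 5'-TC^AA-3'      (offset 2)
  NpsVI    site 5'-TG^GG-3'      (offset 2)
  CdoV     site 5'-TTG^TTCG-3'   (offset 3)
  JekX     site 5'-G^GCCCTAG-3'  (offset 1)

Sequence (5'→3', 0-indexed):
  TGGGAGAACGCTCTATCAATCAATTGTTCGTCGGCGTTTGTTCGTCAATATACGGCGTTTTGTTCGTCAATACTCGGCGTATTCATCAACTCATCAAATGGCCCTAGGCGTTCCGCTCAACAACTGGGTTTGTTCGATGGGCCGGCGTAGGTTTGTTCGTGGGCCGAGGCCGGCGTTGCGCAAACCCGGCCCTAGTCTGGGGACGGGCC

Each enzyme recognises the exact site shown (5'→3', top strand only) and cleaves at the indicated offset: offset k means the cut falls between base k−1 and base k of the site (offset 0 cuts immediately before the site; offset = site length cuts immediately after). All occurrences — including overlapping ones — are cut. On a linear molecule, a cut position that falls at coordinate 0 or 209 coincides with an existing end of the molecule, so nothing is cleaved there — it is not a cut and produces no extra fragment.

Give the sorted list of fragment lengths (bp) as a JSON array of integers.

Scan for sites:
  AzqIII (CGGCGT, off=4): starts [31, 52, 74, 142, 170] → cuts [35, 56, 78, 146, 174]
  DwuV (TCAA, off=2): starts [15, 19, 44, 66, 85, 93, 116] → cuts [17, 21, 46, 68, 87, 95, 118]
  NpsVI (TGGG, off=2): starts [0, 124, 137, 159, 197] → cuts [2, 126, 139, 161, 199]
  CdoV (TTGTTCG, off=3): starts [23, 37, 59, 129, 152] → cuts [26, 40, 62, 132, 155]
  JekX (GGCCCTAG, off=1): starts [99, 187] → cuts [100, 188]

Pooled cuts: [2, 17, 21, 26, 35, 40, 46, 56, 62, 68, 78, 87, 95, 100, 118, 126, 132, 139, 146, 155, 161, 174, 188, 199]

Fragment lengths:
  [0,2): 2 bp
  [2,17): 15 bp
  [17,21): 4 bp
  [21,26): 5 bp
  [26,35): 9 bp
  [35,40): 5 bp
  [40,46): 6 bp
  [46,56): 10 bp
  [56,62): 6 bp
  [62,68): 6 bp
  [68,78): 10 bp
  [78,87): 9 bp
  [87,95): 8 bp
  [95,100): 5 bp
  [100,118): 18 bp
  [118,126): 8 bp
  [126,132): 6 bp
  [132,139): 7 bp
  [139,146): 7 bp
  [146,155): 9 bp
  [155,161): 6 bp
  [161,174): 13 bp
  [174,188): 14 bp
  [188,199): 11 bp
  [199,209): 10 bp

[2,4,5,5,5,6,6,6,6,6,7,7,8,8,9,9,9,10,10,10,11,13,14,15,18]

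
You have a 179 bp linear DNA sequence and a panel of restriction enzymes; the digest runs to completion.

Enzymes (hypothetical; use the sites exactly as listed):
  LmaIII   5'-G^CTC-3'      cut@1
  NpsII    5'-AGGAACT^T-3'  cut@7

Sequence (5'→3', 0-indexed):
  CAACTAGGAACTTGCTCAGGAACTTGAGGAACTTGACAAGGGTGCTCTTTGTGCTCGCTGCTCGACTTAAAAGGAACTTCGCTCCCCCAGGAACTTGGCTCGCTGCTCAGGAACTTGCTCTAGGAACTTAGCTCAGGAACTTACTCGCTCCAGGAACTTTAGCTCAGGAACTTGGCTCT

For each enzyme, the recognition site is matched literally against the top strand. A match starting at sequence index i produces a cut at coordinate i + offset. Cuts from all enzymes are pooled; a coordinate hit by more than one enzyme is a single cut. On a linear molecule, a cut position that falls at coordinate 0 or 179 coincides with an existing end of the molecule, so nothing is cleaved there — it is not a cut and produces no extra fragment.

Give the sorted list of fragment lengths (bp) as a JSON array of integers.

Per-enzyme occurrences:
  LmaIII (GCTC, off=1): starts [13, 43, 52, 59, 80, 97, 104, 116, 130, 146, 161, 174] → cuts [14, 44, 53, 60, 81, 98, 105, 117, 131, 147, 162, 175]
  NpsII (AGGAACTT, off=7): starts [5, 17, 26, 71, 88, 108, 121, 134, 151, 165] → cuts [12, 24, 33, 78, 95, 115, 128, 141, 158, 172]

All cut coordinates (distinct, sorted): [12, 14, 24, 33, 44, 53, 60, 78, 81, 95, 98, 105, 115, 117, 128, 131, 141, 147, 158, 162, 172, 175]

Fragments:
  [0,12): 12 bp
  [12,14): 2 bp
  [14,24): 10 bp
  [24,33): 9 bp
  [33,44): 11 bp
  [44,53): 9 bp
  [53,60): 7 bp
  [60,78): 18 bp
  [78,81): 3 bp
  [81,95): 14 bp
  [95,98): 3 bp
  [98,105): 7 bp
  [105,115): 10 bp
  [115,117): 2 bp
  [117,128): 11 bp
  [128,131): 3 bp
  [131,141): 10 bp
  [141,147): 6 bp
  [147,158): 11 bp
  [158,162): 4 bp
  [162,172): 10 bp
  [172,175): 3 bp
  [175,179): 4 bp

[2,2,3,3,3,3,4,4,6,7,7,9,9,10,10,10,10,11,11,11,12,14,18]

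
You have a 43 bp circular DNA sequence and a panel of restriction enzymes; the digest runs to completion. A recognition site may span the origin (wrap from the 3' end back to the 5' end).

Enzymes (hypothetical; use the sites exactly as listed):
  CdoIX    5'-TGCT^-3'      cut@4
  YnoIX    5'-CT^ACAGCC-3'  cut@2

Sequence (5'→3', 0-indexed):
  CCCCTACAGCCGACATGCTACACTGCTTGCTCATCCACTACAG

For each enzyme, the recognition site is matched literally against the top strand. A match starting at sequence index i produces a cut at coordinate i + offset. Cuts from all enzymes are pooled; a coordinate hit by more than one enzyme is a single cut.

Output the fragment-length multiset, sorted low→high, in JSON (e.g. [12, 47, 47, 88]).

[4,8,8,9,14]

Per-enzyme occurrences:
  CdoIX TGCT/4: at [15, 23, 27] ⇒ [19, 27, 31]
  YnoIX CTACAGCC/2: at [3, 37] ⇒ [5, 39]

Pooled cuts: [5, 19, 27, 31, 39]

Fragments:
  5→19: 14 bp
  19→27: 8 bp
  27→31: 4 bp
  31→39: 8 bp
  39→5 (wrap): 43-39+5 = 9 bp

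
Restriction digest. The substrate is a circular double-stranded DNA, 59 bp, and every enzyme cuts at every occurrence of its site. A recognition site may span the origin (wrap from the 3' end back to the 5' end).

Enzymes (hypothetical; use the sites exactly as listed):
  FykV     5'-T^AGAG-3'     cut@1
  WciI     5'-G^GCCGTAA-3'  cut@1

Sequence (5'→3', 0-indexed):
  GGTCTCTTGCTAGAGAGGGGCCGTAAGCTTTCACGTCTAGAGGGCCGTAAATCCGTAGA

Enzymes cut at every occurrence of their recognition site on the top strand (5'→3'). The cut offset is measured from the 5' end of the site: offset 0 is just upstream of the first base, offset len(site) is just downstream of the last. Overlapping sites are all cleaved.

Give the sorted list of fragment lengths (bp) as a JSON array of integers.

Per-enzyme occurrences:
  FykV (TAGAG, off=1): starts [10, 37, 55] → cuts [11, 38, 56]
  WciI (GGCCGTAA, off=1): starts [18, 42] → cuts [19, 43]

Pooled cuts: [11, 19, 38, 43, 56]

Fragments:
  11→19: 8 bp
  19→38: 19 bp
  38→43: 5 bp
  43→56: 13 bp
  56→11 (wrap): 59-56+11 = 14 bp

[5,8,13,14,19]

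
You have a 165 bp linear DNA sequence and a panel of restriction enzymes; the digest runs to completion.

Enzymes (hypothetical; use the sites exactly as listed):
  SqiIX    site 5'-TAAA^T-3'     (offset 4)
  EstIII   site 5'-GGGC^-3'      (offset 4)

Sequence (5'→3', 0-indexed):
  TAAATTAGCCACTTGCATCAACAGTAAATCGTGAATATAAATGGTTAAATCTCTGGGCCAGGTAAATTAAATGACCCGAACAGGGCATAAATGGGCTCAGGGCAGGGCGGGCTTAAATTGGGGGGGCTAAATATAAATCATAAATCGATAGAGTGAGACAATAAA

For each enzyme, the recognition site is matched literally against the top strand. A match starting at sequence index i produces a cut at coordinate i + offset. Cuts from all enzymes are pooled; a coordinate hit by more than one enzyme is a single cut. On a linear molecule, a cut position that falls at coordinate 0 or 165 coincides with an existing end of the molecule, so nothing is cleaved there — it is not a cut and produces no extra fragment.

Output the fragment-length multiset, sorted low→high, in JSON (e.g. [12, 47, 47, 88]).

[4,4,4,5,5,5,5,5,6,7,7,8,8,9,10,13,15,21,24]

Per-enzyme occurrences:
  SqiIX TAAAT/4: at [0, 24, 37, 45, 62, 67, 87, 113, 127, 133, 140] ⇒ [4, 28, 41, 49, 66, 71, 91, 117, 131, 137, 144]
  EstIII GGGC/4: at [54, 82, 92, 99, 104, 108, 123] ⇒ [58, 86, 96, 103, 108, 112, 127]

Pooled cuts: [4, 28, 41, 49, 58, 66, 71, 86, 91, 96, 103, 108, 112, 117, 127, 131, 137, 144]

Fragments:
  [0,4): 4 bp
  [4,28): 24 bp
  [28,41): 13 bp
  [41,49): 8 bp
  [49,58): 9 bp
  [58,66): 8 bp
  [66,71): 5 bp
  [71,86): 15 bp
  [86,91): 5 bp
  [91,96): 5 bp
  [96,103): 7 bp
  [103,108): 5 bp
  [108,112): 4 bp
  [112,117): 5 bp
  [117,127): 10 bp
  [127,131): 4 bp
  [131,137): 6 bp
  [137,144): 7 bp
  [144,165): 21 bp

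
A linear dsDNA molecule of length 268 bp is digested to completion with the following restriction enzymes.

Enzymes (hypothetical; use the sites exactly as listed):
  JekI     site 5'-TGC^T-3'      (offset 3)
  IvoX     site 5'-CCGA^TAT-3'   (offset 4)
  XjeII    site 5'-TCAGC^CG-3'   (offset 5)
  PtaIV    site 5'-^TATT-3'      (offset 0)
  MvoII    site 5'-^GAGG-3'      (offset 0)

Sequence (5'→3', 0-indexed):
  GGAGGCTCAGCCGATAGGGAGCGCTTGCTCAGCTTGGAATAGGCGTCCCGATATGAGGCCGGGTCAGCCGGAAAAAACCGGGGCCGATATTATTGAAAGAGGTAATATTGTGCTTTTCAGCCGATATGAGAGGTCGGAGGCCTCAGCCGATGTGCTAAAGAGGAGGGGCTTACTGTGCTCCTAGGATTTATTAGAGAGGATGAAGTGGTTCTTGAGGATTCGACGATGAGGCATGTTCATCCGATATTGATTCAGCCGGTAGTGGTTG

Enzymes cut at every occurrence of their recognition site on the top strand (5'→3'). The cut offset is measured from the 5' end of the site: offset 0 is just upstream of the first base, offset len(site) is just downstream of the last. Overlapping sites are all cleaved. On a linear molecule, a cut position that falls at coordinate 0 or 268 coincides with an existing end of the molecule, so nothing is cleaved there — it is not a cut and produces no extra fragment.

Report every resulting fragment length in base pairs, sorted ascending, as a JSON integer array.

Per-enzyme occurrences:
  JekI (TGCT, off=3): starts [25, 110, 152, 175] → cuts [28, 113, 155, 178]
  IvoX (CCGATAT, off=4): starts [47, 83, 120, 240] → cuts [51, 87, 124, 244]
  XjeII (TCAGCCG, off=5): starts [6, 63, 116, 142, 251] → cuts [11, 68, 121, 147, 256]
  PtaIV (TATT, off=0): starts [87, 90, 105, 188, 244] → cuts [87, 90, 105, 188, 244]
  MvoII (GAGG, off=0): starts [1, 54, 98, 129, 136, 159, 162, 195, 213, 227] → cuts [1, 54, 98, 129, 136, 159, 162, 195, 213, 227]

All cut coordinates (distinct, sorted): [1, 11, 28, 51, 54, 68, 87, 90, 98, 105, 113, 121, 124, 129, 136, 147, 155, 159, 162, 178, 188, 195, 213, 227, 244, 256]

Fragments:
  [0,1): 1 bp
  [1,11): 10 bp
  [11,28): 17 bp
  [28,51): 23 bp
  [51,54): 3 bp
  [54,68): 14 bp
  [68,87): 19 bp
  [87,90): 3 bp
  [90,98): 8 bp
  [98,105): 7 bp
  [105,113): 8 bp
  [113,121): 8 bp
  [121,124): 3 bp
  [124,129): 5 bp
  [129,136): 7 bp
  [136,147): 11 bp
  [147,155): 8 bp
  [155,159): 4 bp
  [159,162): 3 bp
  [162,178): 16 bp
  [178,188): 10 bp
  [188,195): 7 bp
  [195,213): 18 bp
  [213,227): 14 bp
  [227,244): 17 bp
  [244,256): 12 bp
  [256,268): 12 bp

[1,3,3,3,3,4,5,7,7,7,8,8,8,8,10,10,11,12,12,14,14,16,17,17,18,19,23]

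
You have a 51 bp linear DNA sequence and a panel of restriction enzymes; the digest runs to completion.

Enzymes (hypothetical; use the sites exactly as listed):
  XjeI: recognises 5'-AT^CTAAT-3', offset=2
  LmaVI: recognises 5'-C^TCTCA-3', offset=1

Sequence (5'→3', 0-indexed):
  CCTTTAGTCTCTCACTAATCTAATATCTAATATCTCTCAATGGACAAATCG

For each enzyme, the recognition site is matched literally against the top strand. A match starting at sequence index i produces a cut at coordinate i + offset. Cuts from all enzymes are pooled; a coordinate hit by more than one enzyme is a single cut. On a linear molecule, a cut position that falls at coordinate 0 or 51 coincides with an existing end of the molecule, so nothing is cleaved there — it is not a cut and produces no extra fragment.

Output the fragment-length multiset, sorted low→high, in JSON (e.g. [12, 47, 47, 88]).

[7,8,9,10,17]

Site scan:
  XjeI (ATCTAAT, off=2): starts [17, 24] → cuts [19, 26]
  LmaVI (CTCTCA, off=1): starts [8, 33] → cuts [9, 34]

All cut coordinates (distinct, sorted): [9, 19, 26, 34]

Fragment lengths:
  [0,9): 9 bp
  [9,19): 10 bp
  [19,26): 7 bp
  [26,34): 8 bp
  [34,51): 17 bp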